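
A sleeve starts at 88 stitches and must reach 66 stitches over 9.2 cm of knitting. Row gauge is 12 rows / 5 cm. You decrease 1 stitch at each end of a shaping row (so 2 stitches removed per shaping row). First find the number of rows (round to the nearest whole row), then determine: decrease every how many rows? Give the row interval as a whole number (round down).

Rows = 9.2 × 2.4 = 22.1 → 22 rows.
Stitches to remove: 22 → 11 shaping rows (at 2 st each).
22 / 11 = 2.00 → every 2 rows.

Decrease every 2nd row.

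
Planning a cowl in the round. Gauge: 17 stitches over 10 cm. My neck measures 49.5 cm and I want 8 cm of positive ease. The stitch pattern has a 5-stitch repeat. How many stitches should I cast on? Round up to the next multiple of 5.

CO 100 sts.

Finished = 49.5 + 8 = 57.5 cm.
17 / 10 = 1.7 sts/cm.
57.5 × 1.7 = 97.75 sts.
Next multiple of 5: 100.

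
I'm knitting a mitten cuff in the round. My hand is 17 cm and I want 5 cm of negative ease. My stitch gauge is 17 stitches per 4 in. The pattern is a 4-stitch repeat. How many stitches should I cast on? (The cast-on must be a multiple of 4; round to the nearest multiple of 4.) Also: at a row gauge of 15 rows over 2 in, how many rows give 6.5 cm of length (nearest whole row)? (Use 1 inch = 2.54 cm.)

Finished = 17 − 5 = 12 cm.
12 cm × 1/2.54 = 4.72 inches.
17/4 = 4.25 sts per in; 4.72 × 4.25 = 20.08 sts.
Nearest multiple of 4 → 20.
6.5 cm = 2.56 inches; × 7.5 = 19.19 → 19 rows.

Cast on 20 stitches; work 19 rows.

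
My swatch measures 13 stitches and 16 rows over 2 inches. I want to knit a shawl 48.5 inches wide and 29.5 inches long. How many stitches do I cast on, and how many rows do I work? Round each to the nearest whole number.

Stitch gauge = 13/2 = 6.5 sts/in; 48.5 × 6.5 = 315.25 → 315 sts.
Row gauge = 16/2 = 8 rows/in; 29.5 × 8 = 236.00 → 236 rows.

Cast on 315 stitches and work 236 rows.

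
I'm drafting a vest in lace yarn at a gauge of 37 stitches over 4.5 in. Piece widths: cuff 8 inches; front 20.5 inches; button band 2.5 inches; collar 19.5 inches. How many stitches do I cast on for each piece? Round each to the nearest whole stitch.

Rate = 37/4.5 = 8.222 sts per in.
cuff: 8 × 8.222 = 65.78 → 66.
front: 20.5 × 8.222 = 168.56 → 169.
button band: 2.5 × 8.222 = 20.56 → 21.
collar: 19.5 × 8.222 = 160.33 → 160.

cuff 66; front 169; button band 21; collar 160.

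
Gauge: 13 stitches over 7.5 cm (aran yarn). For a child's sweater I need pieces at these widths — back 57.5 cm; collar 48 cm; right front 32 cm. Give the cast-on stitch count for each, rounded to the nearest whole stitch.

Rate = 13/7.5 = 1.733 sts per cm.
back: 57.5 × 1.733 = 99.67 → 100.
collar: 48 × 1.733 = 83.20 → 83.
right front: 32 × 1.733 = 55.47 → 55.

back 100; collar 83; right front 55.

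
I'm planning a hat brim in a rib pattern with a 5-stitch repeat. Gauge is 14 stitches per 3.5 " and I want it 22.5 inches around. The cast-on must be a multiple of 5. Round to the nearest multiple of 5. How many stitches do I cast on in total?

Cast on 90 stitches.

14 / 3.5 = 4 sts per inch.
22.5 × 4 = 90.00 sts.
Nearest multiple of 5: 90.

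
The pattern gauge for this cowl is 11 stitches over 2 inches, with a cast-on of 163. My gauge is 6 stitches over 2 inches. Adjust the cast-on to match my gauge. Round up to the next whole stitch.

Cast on 89 stitches.

Scale factor = 6 / 11 = 0.545.
163 × 6 / 11 = 88.91 sts.
→ 89 sts.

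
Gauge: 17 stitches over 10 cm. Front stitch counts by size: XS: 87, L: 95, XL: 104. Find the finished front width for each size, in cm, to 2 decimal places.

XS 51.18 cm; L 55.88 cm; XL 61.18 cm.

17/10 = 1.7 sts per cm.
XS: 87 / 1.7 = 51.176 → 51.18 cm.
L: 95 / 1.7 = 55.882 → 55.88 cm.
XL: 104 / 1.7 = 61.176 → 61.18 cm.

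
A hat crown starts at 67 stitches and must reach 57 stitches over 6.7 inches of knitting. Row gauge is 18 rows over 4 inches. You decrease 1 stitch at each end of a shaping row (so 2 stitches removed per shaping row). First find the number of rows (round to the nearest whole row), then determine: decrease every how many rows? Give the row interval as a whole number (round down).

Decrease every 6th row.

Rows = 6.7 × 4.5 = 30.2 → 30 rows.
Stitches to remove: 10 → 5 shaping rows (at 2 st each).
30 / 5 = 6.00 → every 6 rows.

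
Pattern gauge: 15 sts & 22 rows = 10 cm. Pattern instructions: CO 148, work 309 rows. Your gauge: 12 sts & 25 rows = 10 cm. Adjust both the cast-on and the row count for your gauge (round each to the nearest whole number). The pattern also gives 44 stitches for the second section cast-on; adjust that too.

Cast on 118 stitches; work 351 rows; second section cast-on 35 stitches.

Stitches: 148 × 12/15 = 118.40 → 118.
Rows: 309 × 25/22 = 351.14 → 351.
second section cast-on: 44 × 12/15 = 35.20 → 35.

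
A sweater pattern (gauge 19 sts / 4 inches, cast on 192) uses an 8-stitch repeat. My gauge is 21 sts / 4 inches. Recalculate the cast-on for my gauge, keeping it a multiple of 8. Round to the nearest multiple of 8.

216 stitches.

192 × 21 / 19 = 212.21.
Nearest multiple of 8: 216.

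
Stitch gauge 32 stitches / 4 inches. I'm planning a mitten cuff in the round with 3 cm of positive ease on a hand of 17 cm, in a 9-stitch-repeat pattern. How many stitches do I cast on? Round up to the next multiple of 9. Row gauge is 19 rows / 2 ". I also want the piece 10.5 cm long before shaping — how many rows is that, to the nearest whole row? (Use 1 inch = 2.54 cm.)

Finished = 17 + 3 = 20 cm.
20 cm × 1/2.54 = 7.87 inches.
32/4 = 8 sts per in; 7.87 × 8 = 62.99 sts.
Next multiple of 9 → 63.
10.5 cm = 4.13 inches; × 9.5 = 39.27 → 39 rows.

Cast on 63 stitches; work 39 rows.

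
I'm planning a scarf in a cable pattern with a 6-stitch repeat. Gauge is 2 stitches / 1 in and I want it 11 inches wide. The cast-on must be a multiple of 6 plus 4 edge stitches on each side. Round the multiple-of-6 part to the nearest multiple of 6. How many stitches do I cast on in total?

2 / 1 = 2 sts per inch.
11 × 2 = 22.00 sts.
Less 8 edge sts → 14.00 for the repeat.
Nearest multiple of 6: 12.
Add back 8 edge sts → 20.

20 stitches.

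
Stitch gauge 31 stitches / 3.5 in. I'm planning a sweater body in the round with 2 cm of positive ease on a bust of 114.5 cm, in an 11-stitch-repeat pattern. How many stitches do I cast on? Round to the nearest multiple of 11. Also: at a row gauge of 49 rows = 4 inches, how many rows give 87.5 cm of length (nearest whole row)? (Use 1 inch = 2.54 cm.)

Cast on 407 stitches; work 422 rows.

Finished = 114.5 + 2 = 116.5 cm.
116.5 cm × 1/2.54 = 45.87 inches.
31/3.5 = 8.857 sts per in; 45.87 × 8.857 = 406.24 sts.
Nearest multiple of 11 → 407.
87.5 cm = 34.45 inches; × 12.25 = 422.00 → 422 rows.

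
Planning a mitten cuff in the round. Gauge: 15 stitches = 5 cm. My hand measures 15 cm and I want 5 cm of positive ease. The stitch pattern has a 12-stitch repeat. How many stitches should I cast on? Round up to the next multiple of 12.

Finished = 15 + 5 = 20 cm.
15 / 5 = 3 sts/cm.
20 × 3 = 60.00 sts.
Next multiple of 12: 60.

CO 60 sts.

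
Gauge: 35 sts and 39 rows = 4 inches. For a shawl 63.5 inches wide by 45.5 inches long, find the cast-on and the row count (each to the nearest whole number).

Stitch gauge = 35/4 = 8.75 sts/in; 63.5 × 8.75 = 555.62 → 556 sts.
Row gauge = 39/4 = 9.75 rows/in; 45.5 × 9.75 = 443.62 → 444 rows.

Cast on 556 stitches and work 444 rows.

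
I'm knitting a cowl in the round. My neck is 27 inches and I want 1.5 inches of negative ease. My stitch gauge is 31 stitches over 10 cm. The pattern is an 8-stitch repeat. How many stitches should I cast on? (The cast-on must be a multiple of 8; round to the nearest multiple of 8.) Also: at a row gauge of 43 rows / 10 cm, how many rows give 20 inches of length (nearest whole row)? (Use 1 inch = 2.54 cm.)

Finished = 27 − 1.5 = 25.5 inches.
25.5 inches × 2.54 = 64.77 cm.
31/10 = 3.1 sts per cm; 64.77 × 3.1 = 200.79 sts.
Nearest multiple of 8 → 200.
20 inches = 50.80 cm; × 4.3 = 218.44 → 218 rows.

Cast on 200 stitches; work 218 rows.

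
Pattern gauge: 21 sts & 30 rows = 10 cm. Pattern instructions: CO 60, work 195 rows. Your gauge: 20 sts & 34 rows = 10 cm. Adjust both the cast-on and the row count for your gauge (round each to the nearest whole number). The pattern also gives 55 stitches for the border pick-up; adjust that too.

Cast on 57 stitches; work 221 rows; border pick-up 52 stitches.

Stitches: 60 × 20/21 = 57.14 → 57.
Rows: 195 × 34/30 = 221.00 → 221.
border pick-up: 55 × 20/21 = 52.38 → 52.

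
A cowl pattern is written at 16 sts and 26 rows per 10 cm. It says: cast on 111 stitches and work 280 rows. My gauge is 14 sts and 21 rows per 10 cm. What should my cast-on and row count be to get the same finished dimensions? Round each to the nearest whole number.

Cast on 97 stitches; work 226 rows.

Stitches: 111 × 14/16 = 97.12 → 97.
Rows: 280 × 21/26 = 226.15 → 226.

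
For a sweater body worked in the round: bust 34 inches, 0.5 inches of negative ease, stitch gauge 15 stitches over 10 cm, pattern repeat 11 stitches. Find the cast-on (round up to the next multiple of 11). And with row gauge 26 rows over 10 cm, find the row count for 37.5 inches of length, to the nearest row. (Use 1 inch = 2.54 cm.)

Finished = 34 − 0.5 = 33.5 inches.
33.5 inches × 2.54 = 85.09 cm.
15/10 = 1.5 sts per cm; 85.09 × 1.5 = 127.64 sts.
Next multiple of 11 → 132.
37.5 inches = 95.25 cm; × 2.6 = 247.65 → 248 rows.

Cast on 132 stitches; work 248 rows.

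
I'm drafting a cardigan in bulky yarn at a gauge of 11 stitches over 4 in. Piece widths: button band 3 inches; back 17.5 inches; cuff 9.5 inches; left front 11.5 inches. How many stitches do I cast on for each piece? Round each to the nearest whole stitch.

button band 8; back 48; cuff 26; left front 32.

Rate = 11/4 = 2.75 sts per in.
button band: 3 × 2.75 = 8.25 → 8.
back: 17.5 × 2.75 = 48.12 → 48.
cuff: 9.5 × 2.75 = 26.12 → 26.
left front: 11.5 × 2.75 = 31.62 → 32.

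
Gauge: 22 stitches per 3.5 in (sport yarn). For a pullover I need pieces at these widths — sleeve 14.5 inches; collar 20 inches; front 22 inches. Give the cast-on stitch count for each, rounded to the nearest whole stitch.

sleeve 91; collar 126; front 138.

Rate = 22/3.5 = 6.286 sts per in.
sleeve: 14.5 × 6.286 = 91.14 → 91.
collar: 20 × 6.286 = 125.71 → 126.
front: 22 × 6.286 = 138.29 → 138.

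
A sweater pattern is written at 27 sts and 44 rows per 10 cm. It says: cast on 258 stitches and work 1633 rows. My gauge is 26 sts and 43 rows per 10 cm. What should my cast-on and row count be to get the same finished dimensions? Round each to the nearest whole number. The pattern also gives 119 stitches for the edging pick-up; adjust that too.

Cast on 248 stitches; work 1596 rows; edging pick-up 115 stitches.

Stitches: 258 × 26/27 = 248.44 → 248.
Rows: 1633 × 43/44 = 1595.89 → 1596.
edging pick-up: 119 × 26/27 = 114.59 → 115.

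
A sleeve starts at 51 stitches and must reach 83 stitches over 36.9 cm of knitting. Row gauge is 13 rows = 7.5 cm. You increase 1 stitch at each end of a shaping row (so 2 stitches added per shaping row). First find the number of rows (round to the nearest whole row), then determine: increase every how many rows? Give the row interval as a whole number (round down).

Increase every 4th row.

Rows = 36.9 × 1.733 = 64.0 → 64 rows.
Stitches to add: 32 → 16 shaping rows (at 2 st each).
64 / 16 = 4.00 → every 4 rows.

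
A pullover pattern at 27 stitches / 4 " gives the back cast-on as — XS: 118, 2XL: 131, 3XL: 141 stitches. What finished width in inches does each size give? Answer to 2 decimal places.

27/4 = 6.75 sts per in.
XS: 118 / 6.75 = 17.481 → 17.48 in.
2XL: 131 / 6.75 = 19.407 → 19.41 in.
3XL: 141 / 6.75 = 20.889 → 20.89 in.

XS 17.48 inches; 2XL 19.41 inches; 3XL 20.89 inches.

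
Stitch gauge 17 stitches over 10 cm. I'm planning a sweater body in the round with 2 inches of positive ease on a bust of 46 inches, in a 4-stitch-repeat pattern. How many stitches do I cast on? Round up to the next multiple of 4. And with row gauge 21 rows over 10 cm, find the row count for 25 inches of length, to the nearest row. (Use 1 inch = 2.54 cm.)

Cast on 208 stitches; work 133 rows.

Finished = 46 + 2 = 48 inches.
48 inches × 2.54 = 121.92 cm.
17/10 = 1.7 sts per cm; 121.92 × 1.7 = 207.26 sts.
Next multiple of 4 → 208.
25 inches = 63.50 cm; × 2.1 = 133.35 → 133 rows.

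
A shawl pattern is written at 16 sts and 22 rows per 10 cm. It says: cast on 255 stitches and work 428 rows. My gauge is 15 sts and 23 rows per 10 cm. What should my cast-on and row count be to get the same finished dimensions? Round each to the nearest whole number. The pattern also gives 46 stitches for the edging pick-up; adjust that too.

Stitches: 255 × 15/16 = 239.06 → 239.
Rows: 428 × 23/22 = 447.45 → 447.
edging pick-up: 46 × 15/16 = 43.12 → 43.

Cast on 239 stitches; work 447 rows; edging pick-up 43 stitches.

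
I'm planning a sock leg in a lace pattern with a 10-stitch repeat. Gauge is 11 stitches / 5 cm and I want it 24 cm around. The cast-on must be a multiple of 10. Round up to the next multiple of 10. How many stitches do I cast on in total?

60 stitches.

11 / 5 = 2.2 sts per cm.
24 × 2.2 = 52.80 sts.
Next multiple of 10: 60.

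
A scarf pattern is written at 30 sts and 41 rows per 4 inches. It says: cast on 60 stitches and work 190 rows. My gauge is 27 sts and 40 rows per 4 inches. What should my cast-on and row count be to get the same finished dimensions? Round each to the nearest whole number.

Cast on 54 stitches; work 185 rows.

Stitches: 60 × 27/30 = 54.00 → 54.
Rows: 190 × 40/41 = 185.37 → 185.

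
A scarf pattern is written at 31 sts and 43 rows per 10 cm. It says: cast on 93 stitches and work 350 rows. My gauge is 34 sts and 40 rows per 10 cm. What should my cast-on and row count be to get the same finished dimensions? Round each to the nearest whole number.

Cast on 102 stitches; work 326 rows.

Stitches: 93 × 34/31 = 102.00 → 102.
Rows: 350 × 40/43 = 325.58 → 326.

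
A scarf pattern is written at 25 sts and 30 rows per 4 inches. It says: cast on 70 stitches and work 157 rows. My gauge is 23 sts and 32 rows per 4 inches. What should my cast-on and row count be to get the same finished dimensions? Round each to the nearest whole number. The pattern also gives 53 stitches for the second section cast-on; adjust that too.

Cast on 64 stitches; work 167 rows; second section cast-on 49 stitches.

Stitches: 70 × 23/25 = 64.40 → 64.
Rows: 157 × 32/30 = 167.47 → 167.
second section cast-on: 53 × 23/25 = 48.76 → 49.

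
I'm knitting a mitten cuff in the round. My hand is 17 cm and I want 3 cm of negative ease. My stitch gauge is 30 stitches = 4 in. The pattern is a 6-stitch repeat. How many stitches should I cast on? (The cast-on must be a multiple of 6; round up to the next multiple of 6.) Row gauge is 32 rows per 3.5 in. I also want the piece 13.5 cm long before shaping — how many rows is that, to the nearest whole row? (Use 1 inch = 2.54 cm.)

Finished = 17 − 3 = 14 cm.
14 cm × 1/2.54 = 5.51 inches.
30/4 = 7.5 sts per in; 5.51 × 7.5 = 41.34 sts.
Next multiple of 6 → 42.
13.5 cm = 5.31 inches; × 9.143 = 48.59 → 49 rows.

Cast on 42 stitches; work 49 rows.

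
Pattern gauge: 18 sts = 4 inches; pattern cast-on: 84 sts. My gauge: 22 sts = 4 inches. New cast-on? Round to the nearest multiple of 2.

Scale factor = 22 / 18 = 1.222.
84 × 22 / 18 = 102.67 sts.
→ 102 sts.

102 stitches.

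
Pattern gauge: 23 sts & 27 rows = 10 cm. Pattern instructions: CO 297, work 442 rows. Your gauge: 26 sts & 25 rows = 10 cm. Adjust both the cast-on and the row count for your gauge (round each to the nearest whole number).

Stitches: 297 × 26/23 = 335.74 → 336.
Rows: 442 × 25/27 = 409.26 → 409.

Cast on 336 stitches; work 409 rows.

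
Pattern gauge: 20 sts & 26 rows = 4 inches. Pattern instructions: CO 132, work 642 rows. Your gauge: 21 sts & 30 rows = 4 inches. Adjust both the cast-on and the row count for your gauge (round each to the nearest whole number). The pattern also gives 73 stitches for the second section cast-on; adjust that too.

Stitches: 132 × 21/20 = 138.60 → 139.
Rows: 642 × 30/26 = 740.77 → 741.
second section cast-on: 73 × 21/20 = 76.65 → 77.

Cast on 139 stitches; work 741 rows; second section cast-on 77 stitches.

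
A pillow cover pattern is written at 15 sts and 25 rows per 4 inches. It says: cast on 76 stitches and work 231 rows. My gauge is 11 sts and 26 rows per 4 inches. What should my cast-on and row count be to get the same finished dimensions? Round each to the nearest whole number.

Cast on 56 stitches; work 240 rows.

Stitches: 76 × 11/15 = 55.73 → 56.
Rows: 231 × 26/25 = 240.24 → 240.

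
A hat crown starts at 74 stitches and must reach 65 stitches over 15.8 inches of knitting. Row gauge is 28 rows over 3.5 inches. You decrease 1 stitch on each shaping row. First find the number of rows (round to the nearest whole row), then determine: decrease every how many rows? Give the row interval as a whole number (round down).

Decrease every 14th row.

Rows = 15.8 × 8 = 126.4 → 126 rows.
Stitches to remove: 9 → 9 shaping rows (at 1 st each).
126 / 9 = 14.00 → every 14 rows.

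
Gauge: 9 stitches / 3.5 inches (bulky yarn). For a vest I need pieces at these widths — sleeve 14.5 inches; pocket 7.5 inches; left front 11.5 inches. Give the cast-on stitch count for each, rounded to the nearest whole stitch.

sleeve 37; pocket 19; left front 30.

Rate = 9/3.5 = 2.571 sts per in.
sleeve: 14.5 × 2.571 = 37.29 → 37.
pocket: 7.5 × 2.571 = 19.29 → 19.
left front: 11.5 × 2.571 = 29.57 → 30.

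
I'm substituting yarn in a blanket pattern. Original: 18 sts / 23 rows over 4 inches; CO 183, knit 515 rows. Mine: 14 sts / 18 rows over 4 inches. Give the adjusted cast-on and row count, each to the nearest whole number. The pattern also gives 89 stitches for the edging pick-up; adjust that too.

Cast on 142 stitches; work 403 rows; edging pick-up 69 stitches.

Stitches: 183 × 14/18 = 142.33 → 142.
Rows: 515 × 18/23 = 403.04 → 403.
edging pick-up: 89 × 14/18 = 69.22 → 69.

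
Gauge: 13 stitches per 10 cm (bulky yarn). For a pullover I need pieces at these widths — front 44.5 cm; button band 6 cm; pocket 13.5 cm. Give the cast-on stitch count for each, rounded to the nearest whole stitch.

front 58; button band 8; pocket 18.

Rate = 13/10 = 1.3 sts per cm.
front: 44.5 × 1.3 = 57.85 → 58.
button band: 6 × 1.3 = 7.80 → 8.
pocket: 13.5 × 1.3 = 17.55 → 18.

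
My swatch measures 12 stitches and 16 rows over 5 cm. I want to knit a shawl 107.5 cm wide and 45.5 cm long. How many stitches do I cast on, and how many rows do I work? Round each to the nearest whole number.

Cast on 258 stitches and work 146 rows.

Stitch gauge = 12/5 = 2.4 sts/cm; 107.5 × 2.4 = 258.00 → 258 sts.
Row gauge = 16/5 = 3.2 rows/cm; 45.5 × 3.2 = 145.60 → 146 rows.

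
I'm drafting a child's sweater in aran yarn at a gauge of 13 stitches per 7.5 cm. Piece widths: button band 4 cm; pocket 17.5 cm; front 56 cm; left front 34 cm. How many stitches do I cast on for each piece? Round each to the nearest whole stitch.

Rate = 13/7.5 = 1.733 sts per cm.
button band: 4 × 1.733 = 6.93 → 7.
pocket: 17.5 × 1.733 = 30.33 → 30.
front: 56 × 1.733 = 97.07 → 97.
left front: 34 × 1.733 = 58.93 → 59.

button band 7; pocket 30; front 97; left front 59.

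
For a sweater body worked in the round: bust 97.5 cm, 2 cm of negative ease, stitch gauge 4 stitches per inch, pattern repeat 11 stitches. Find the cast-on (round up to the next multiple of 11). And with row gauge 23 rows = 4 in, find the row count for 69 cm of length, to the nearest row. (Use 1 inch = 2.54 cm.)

Cast on 154 stitches; work 156 rows.

Finished = 97.5 − 2 = 95.5 cm.
95.5 cm × 1/2.54 = 37.60 inches.
4/1 = 4 sts per in; 37.60 × 4 = 150.39 sts.
Next multiple of 11 → 154.
69 cm = 27.17 inches; × 5.75 = 156.20 → 156 rows.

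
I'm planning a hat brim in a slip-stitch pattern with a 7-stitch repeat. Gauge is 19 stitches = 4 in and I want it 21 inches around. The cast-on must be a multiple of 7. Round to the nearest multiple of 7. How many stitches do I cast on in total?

19 / 4 = 4.75 sts per inch.
21 × 4.75 = 99.75 sts.
Nearest multiple of 7: 98.

Cast on 98 stitches.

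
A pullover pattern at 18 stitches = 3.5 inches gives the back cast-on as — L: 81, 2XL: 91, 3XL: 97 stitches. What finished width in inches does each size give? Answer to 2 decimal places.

L 15.75 inches; 2XL 17.69 inches; 3XL 18.86 inches.

18/3.5 = 5.143 sts per in.
L: 81 / 5.143 = 15.750 → 15.75 in.
2XL: 91 / 5.143 = 17.694 → 17.69 in.
3XL: 97 / 5.143 = 18.861 → 18.86 in.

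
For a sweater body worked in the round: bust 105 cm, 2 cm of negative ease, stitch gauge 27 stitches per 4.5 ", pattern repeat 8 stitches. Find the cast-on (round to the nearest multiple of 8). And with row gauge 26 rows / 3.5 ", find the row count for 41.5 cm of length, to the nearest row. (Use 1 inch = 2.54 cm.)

Cast on 240 stitches; work 121 rows.

Finished = 105 − 2 = 103 cm.
103 cm × 1/2.54 = 40.55 inches.
27/4.5 = 6 sts per in; 40.55 × 6 = 243.31 sts.
Nearest multiple of 8 → 240.
41.5 cm = 16.34 inches; × 7.429 = 121.37 → 121 rows.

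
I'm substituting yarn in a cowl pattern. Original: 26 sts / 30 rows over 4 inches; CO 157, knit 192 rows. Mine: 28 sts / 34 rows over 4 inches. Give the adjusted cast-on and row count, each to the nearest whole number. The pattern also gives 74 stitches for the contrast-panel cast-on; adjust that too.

Cast on 169 stitches; work 218 rows; contrast-panel cast-on 80 stitches.

Stitches: 157 × 28/26 = 169.08 → 169.
Rows: 192 × 34/30 = 217.60 → 218.
contrast-panel cast-on: 74 × 28/26 = 79.69 → 80.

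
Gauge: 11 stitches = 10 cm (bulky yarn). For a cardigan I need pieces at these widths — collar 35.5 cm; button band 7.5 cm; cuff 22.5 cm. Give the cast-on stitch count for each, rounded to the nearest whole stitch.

Rate = 11/10 = 1.1 sts per cm.
collar: 35.5 × 1.1 = 39.05 → 39.
button band: 7.5 × 1.1 = 8.25 → 8.
cuff: 22.5 × 1.1 = 24.75 → 25.

collar 39; button band 8; cuff 25.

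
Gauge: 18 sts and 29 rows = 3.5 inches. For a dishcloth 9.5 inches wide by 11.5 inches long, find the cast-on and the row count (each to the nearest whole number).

Cast on 49 stitches and work 95 rows.

Stitch gauge = 18/3.5 = 5.143 sts/in; 9.5 × 5.143 = 48.86 → 49 sts.
Row gauge = 29/3.5 = 8.286 rows/in; 11.5 × 8.286 = 95.29 → 95 rows.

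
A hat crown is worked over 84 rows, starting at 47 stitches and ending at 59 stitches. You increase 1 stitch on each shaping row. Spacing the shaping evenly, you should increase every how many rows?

Increase every 7th row.

Stitches to add: |59 − 47| = 12.
Shaping rows needed: 12 / 1 = 12.
84 rows / 12 = every 7 rows.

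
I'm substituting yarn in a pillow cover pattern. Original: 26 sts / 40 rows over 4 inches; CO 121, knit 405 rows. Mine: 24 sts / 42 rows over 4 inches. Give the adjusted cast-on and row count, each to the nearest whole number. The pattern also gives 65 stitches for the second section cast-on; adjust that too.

Stitches: 121 × 24/26 = 111.69 → 112.
Rows: 405 × 42/40 = 425.25 → 425.
second section cast-on: 65 × 24/26 = 60.00 → 60.

Cast on 112 stitches; work 425 rows; second section cast-on 60 stitches.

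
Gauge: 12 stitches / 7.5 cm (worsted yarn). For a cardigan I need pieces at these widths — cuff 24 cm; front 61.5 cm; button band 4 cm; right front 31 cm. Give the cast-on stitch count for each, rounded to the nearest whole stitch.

Rate = 12/7.5 = 1.6 sts per cm.
cuff: 24 × 1.6 = 38.40 → 38.
front: 61.5 × 1.6 = 98.40 → 98.
button band: 4 × 1.6 = 6.40 → 6.
right front: 31 × 1.6 = 49.60 → 50.

cuff 38; front 98; button band 6; right front 50.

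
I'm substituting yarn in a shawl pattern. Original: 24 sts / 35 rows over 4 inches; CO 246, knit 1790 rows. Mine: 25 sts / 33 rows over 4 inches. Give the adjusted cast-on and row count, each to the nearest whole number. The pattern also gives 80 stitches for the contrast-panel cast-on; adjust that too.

Cast on 256 stitches; work 1688 rows; contrast-panel cast-on 83 stitches.

Stitches: 246 × 25/24 = 256.25 → 256.
Rows: 1790 × 33/35 = 1687.71 → 1688.
contrast-panel cast-on: 80 × 25/24 = 83.33 → 83.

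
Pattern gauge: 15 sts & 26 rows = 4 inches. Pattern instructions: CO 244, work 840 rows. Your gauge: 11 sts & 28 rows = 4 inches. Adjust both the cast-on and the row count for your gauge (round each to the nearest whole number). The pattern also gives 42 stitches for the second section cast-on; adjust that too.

Cast on 179 stitches; work 905 rows; second section cast-on 31 stitches.

Stitches: 244 × 11/15 = 178.93 → 179.
Rows: 840 × 28/26 = 904.62 → 905.
second section cast-on: 42 × 11/15 = 30.80 → 31.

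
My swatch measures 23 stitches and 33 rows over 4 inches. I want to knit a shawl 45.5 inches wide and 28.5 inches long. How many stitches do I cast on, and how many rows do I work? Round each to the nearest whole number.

Cast on 262 stitches and work 235 rows.

Stitch gauge = 23/4 = 5.75 sts/in; 45.5 × 5.75 = 261.62 → 262 sts.
Row gauge = 33/4 = 8.25 rows/in; 28.5 × 8.25 = 235.12 → 235 rows.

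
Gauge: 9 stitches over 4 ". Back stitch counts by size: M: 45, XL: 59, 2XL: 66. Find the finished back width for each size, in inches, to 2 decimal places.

9/4 = 2.25 sts per in.
M: 45 / 2.25 = 20.000 → 20.00 in.
XL: 59 / 2.25 = 26.222 → 26.22 in.
2XL: 66 / 2.25 = 29.333 → 29.33 in.

M 20.00 inches; XL 26.22 inches; 2XL 29.33 inches.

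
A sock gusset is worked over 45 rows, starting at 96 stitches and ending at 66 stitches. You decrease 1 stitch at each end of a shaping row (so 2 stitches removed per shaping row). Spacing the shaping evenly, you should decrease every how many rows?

Stitches to remove: |66 − 96| = 30.
Shaping rows needed: 30 / 2 = 15.
45 rows / 15 = every 3 rows.

Decrease every 3rd row.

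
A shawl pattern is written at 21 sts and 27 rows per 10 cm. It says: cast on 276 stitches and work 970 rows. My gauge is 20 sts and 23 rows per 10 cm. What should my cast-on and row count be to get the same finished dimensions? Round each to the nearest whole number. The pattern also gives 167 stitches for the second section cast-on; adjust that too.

Cast on 263 stitches; work 826 rows; second section cast-on 159 stitches.

Stitches: 276 × 20/21 = 262.86 → 263.
Rows: 970 × 23/27 = 826.30 → 826.
second section cast-on: 167 × 20/21 = 159.05 → 159.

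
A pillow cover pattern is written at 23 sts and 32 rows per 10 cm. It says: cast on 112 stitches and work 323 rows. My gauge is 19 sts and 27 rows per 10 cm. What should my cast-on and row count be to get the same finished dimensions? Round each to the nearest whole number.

Stitches: 112 × 19/23 = 92.52 → 93.
Rows: 323 × 27/32 = 272.53 → 273.

Cast on 93 stitches; work 273 rows.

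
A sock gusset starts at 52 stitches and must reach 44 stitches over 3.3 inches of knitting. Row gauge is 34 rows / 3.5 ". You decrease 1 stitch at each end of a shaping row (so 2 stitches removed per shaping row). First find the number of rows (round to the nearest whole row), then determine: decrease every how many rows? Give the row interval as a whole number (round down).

Rows = 3.3 × 9.714 = 32.1 → 32 rows.
Stitches to remove: 8 → 4 shaping rows (at 2 st each).
32 / 4 = 8.00 → every 8 rows.

Decrease every 8th row.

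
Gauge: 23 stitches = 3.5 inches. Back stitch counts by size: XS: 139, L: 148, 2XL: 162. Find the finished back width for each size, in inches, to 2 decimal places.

23/3.5 = 6.571 sts per in.
XS: 139 / 6.571 = 21.152 → 21.15 in.
L: 148 / 6.571 = 22.522 → 22.52 in.
2XL: 162 / 6.571 = 24.652 → 24.65 in.

XS 21.15 inches; L 22.52 inches; 2XL 24.65 inches.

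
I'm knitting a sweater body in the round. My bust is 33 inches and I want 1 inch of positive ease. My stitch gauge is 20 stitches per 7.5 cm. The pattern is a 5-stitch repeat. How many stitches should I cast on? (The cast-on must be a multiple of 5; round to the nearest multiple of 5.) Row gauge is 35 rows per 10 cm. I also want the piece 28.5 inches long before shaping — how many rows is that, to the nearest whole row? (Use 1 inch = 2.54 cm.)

Cast on 230 stitches; work 253 rows.

Finished = 33 + 1 = 34 inches.
34 inches × 2.54 = 86.36 cm.
20/7.5 = 2.667 sts per cm; 86.36 × 2.667 = 230.29 sts.
Nearest multiple of 5 → 230.
28.5 inches = 72.39 cm; × 3.5 = 253.37 → 253 rows.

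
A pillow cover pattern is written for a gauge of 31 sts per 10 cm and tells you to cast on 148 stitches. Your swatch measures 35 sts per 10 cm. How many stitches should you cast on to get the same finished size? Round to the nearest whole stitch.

Scale factor = 35 / 31 = 1.129.
148 × 35 / 31 = 167.10 sts.
→ 167 sts.

Cast on 167 stitches.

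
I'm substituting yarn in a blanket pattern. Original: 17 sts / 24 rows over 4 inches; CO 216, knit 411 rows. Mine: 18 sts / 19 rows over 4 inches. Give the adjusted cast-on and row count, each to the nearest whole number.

Cast on 229 stitches; work 325 rows.

Stitches: 216 × 18/17 = 228.71 → 229.
Rows: 411 × 19/24 = 325.38 → 325.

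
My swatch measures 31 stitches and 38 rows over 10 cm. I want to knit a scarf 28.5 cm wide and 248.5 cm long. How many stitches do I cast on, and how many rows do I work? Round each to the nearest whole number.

Cast on 88 stitches and work 944 rows.

Stitch gauge = 31/10 = 3.1 sts/cm; 28.5 × 3.1 = 88.35 → 88 sts.
Row gauge = 38/10 = 3.8 rows/cm; 248.5 × 3.8 = 944.30 → 944 rows.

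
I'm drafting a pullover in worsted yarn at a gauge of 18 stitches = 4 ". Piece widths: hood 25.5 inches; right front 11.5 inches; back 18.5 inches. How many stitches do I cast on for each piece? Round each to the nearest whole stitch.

hood 115; right front 52; back 83.

Rate = 18/4 = 4.5 sts per in.
hood: 25.5 × 4.5 = 114.75 → 115.
right front: 11.5 × 4.5 = 51.75 → 52.
back: 18.5 × 4.5 = 83.25 → 83.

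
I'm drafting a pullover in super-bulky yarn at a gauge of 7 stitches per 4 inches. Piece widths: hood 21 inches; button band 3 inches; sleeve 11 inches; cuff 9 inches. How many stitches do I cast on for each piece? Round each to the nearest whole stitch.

hood 37; button band 5; sleeve 19; cuff 16.

Rate = 7/4 = 1.75 sts per in.
hood: 21 × 1.75 = 36.75 → 37.
button band: 3 × 1.75 = 5.25 → 5.
sleeve: 11 × 1.75 = 19.25 → 19.
cuff: 9 × 1.75 = 15.75 → 16.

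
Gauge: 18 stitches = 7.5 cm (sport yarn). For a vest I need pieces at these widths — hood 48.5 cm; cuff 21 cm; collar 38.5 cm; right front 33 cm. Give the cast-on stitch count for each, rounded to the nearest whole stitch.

hood 116; cuff 50; collar 92; right front 79.

Rate = 18/7.5 = 2.4 sts per cm.
hood: 48.5 × 2.4 = 116.40 → 116.
cuff: 21 × 2.4 = 50.40 → 50.
collar: 38.5 × 2.4 = 92.40 → 92.
right front: 33 × 2.4 = 79.20 → 79.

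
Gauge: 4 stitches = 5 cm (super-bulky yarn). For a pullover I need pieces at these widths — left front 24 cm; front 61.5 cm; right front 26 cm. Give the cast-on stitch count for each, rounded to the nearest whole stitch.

left front 19; front 49; right front 21.

Rate = 4/5 = 0.8 sts per cm.
left front: 24 × 0.8 = 19.20 → 19.
front: 61.5 × 0.8 = 49.20 → 49.
right front: 26 × 0.8 = 20.80 → 21.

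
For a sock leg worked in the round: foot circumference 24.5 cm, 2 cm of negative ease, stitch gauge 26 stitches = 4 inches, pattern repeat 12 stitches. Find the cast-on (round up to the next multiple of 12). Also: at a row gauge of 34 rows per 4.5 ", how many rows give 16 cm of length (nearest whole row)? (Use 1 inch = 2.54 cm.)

Finished = 24.5 − 2 = 22.5 cm.
22.5 cm × 1/2.54 = 8.86 inches.
26/4 = 6.5 sts per in; 8.86 × 6.5 = 57.58 sts.
Next multiple of 12 → 60.
16 cm = 6.30 inches; × 7.556 = 47.59 → 48 rows.

Cast on 60 stitches; work 48 rows.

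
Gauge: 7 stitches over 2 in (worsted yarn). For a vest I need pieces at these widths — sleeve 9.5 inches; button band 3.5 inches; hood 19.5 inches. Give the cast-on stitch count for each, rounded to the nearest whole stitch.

sleeve 33; button band 12; hood 68.

Rate = 7/2 = 3.5 sts per in.
sleeve: 9.5 × 3.5 = 33.25 → 33.
button band: 3.5 × 3.5 = 12.25 → 12.
hood: 19.5 × 3.5 = 68.25 → 68.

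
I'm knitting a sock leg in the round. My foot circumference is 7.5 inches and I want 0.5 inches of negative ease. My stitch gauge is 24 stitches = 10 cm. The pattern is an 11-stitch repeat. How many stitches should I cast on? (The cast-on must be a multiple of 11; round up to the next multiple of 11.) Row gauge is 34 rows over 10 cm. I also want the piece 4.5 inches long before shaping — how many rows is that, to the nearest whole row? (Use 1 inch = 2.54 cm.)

Finished = 7.5 − 0.5 = 7 inches.
7 inches × 2.54 = 17.78 cm.
24/10 = 2.4 sts per cm; 17.78 × 2.4 = 42.67 sts.
Next multiple of 11 → 44.
4.5 inches = 11.43 cm; × 3.4 = 38.86 → 39 rows.

Cast on 44 stitches; work 39 rows.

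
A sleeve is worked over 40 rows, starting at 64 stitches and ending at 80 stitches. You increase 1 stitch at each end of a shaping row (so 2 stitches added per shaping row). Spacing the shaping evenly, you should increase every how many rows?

Increase every 5th row.

Stitches to add: |80 − 64| = 16.
Shaping rows needed: 16 / 2 = 8.
40 rows / 8 = every 5 rows.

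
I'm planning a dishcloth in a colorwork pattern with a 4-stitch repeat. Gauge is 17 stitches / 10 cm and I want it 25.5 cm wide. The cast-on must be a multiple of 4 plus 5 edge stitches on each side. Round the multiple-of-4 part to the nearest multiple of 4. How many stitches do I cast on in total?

Cast on 42 stitches.

17 / 10 = 1.7 sts per cm.
25.5 × 1.7 = 43.35 sts.
Less 10 edge sts → 33.35 for the repeat.
Nearest multiple of 4: 32.
Add back 10 edge sts → 42.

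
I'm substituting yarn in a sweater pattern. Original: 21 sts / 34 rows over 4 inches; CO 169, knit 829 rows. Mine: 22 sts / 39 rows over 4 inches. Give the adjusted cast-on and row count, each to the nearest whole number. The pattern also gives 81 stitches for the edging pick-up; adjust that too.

Cast on 177 stitches; work 951 rows; edging pick-up 85 stitches.

Stitches: 169 × 22/21 = 177.05 → 177.
Rows: 829 × 39/34 = 950.91 → 951.
edging pick-up: 81 × 22/21 = 84.86 → 85.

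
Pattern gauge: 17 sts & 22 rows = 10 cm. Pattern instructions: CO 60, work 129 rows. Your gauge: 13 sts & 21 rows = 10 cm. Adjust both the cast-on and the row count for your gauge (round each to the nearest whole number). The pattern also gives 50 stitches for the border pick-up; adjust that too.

Stitches: 60 × 13/17 = 45.88 → 46.
Rows: 129 × 21/22 = 123.14 → 123.
border pick-up: 50 × 13/17 = 38.24 → 38.

Cast on 46 stitches; work 123 rows; border pick-up 38 stitches.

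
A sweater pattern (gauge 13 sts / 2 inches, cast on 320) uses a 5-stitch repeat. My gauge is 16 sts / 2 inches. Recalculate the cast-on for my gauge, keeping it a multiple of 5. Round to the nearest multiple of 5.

320 × 16 / 13 = 393.85.
Nearest multiple of 5: 395.

395 stitches.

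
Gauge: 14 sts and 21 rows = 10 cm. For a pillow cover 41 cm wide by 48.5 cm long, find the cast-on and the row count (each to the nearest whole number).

Cast on 57 stitches and work 102 rows.

Stitch gauge = 14/10 = 1.4 sts/cm; 41 × 1.4 = 57.40 → 57 sts.
Row gauge = 21/10 = 2.1 rows/cm; 48.5 × 2.1 = 101.85 → 102 rows.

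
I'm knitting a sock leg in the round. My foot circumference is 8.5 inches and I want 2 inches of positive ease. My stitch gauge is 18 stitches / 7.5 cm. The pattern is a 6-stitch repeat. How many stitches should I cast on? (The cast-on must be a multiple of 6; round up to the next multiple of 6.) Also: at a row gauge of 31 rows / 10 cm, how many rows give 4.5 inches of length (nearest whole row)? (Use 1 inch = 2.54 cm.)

Cast on 66 stitches; work 35 rows.

Finished = 8.5 + 2 = 10.5 inches.
10.5 inches × 2.54 = 26.67 cm.
18/7.5 = 2.4 sts per cm; 26.67 × 2.4 = 64.01 sts.
Next multiple of 6 → 66.
4.5 inches = 11.43 cm; × 3.1 = 35.43 → 35 rows.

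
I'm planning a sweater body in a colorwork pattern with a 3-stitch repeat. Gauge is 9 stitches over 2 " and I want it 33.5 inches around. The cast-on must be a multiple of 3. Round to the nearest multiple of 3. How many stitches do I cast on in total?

Cast on 150 stitches.

9 / 2 = 4.5 sts per inch.
33.5 × 4.5 = 150.75 sts.
Nearest multiple of 3: 150.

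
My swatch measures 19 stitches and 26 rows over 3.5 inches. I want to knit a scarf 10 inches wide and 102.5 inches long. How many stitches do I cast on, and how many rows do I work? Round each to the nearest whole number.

Cast on 54 stitches and work 761 rows.

Stitch gauge = 19/3.5 = 5.429 sts/in; 10 × 5.429 = 54.29 → 54 sts.
Row gauge = 26/3.5 = 7.429 rows/in; 102.5 × 7.429 = 761.43 → 761 rows.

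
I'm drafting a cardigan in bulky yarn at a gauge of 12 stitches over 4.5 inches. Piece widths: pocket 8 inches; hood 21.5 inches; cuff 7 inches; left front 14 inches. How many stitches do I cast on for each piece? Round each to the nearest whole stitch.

Rate = 12/4.5 = 2.667 sts per in.
pocket: 8 × 2.667 = 21.33 → 21.
hood: 21.5 × 2.667 = 57.33 → 57.
cuff: 7 × 2.667 = 18.67 → 19.
left front: 14 × 2.667 = 37.33 → 37.

pocket 21; hood 57; cuff 19; left front 37.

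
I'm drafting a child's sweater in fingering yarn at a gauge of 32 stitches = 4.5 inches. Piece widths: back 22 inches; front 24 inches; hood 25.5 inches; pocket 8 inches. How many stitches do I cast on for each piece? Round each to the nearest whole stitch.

back 156; front 171; hood 181; pocket 57.

Rate = 32/4.5 = 7.111 sts per in.
back: 22 × 7.111 = 156.44 → 156.
front: 24 × 7.111 = 170.67 → 171.
hood: 25.5 × 7.111 = 181.33 → 181.
pocket: 8 × 7.111 = 56.89 → 57.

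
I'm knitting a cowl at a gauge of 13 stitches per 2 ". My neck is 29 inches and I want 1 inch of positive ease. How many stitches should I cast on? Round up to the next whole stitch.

Cast on 195 stitches.

Finished = 29 + 1 = 30 in.
13 / 2 = 6.5 sts per inch.
30.00 × 6.5 = 195.00 sts.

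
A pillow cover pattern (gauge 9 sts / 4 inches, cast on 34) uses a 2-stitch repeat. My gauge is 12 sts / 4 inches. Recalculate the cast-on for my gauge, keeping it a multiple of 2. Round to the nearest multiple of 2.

34 × 12 / 9 = 45.33.
Nearest multiple of 2: 46.

46 stitches.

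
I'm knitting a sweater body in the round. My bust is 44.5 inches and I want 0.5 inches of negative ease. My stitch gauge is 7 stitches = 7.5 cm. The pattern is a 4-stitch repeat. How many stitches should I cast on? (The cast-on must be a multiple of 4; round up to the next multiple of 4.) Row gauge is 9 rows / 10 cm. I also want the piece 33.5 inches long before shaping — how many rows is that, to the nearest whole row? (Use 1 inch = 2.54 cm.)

Finished = 44.5 − 0.5 = 44 inches.
44 inches × 2.54 = 111.76 cm.
7/7.5 = 0.933 sts per cm; 111.76 × 0.933 = 104.31 sts.
Next multiple of 4 → 108.
33.5 inches = 85.09 cm; × 0.9 = 76.58 → 77 rows.

Cast on 108 stitches; work 77 rows.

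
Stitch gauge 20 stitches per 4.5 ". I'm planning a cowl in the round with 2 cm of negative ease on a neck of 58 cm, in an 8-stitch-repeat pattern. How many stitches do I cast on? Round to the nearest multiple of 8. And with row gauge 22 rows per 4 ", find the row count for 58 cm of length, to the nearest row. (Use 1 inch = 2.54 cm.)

Cast on 96 stitches; work 126 rows.

Finished = 58 − 2 = 56 cm.
56 cm × 1/2.54 = 22.05 inches.
20/4.5 = 4.444 sts per in; 22.05 × 4.444 = 97.99 sts.
Nearest multiple of 8 → 96.
58 cm = 22.83 inches; × 5.5 = 125.59 → 126 rows.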